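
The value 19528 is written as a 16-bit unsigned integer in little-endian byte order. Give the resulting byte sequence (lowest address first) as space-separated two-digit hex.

48 4C

19528 in hexadecimal, padded to 16 bits, is 0x4C48.
Split into bytes (most-significant first): 4C 48.
In little-endian order the low byte comes first in memory.
So at ascending addresses the bytes are 48 4C.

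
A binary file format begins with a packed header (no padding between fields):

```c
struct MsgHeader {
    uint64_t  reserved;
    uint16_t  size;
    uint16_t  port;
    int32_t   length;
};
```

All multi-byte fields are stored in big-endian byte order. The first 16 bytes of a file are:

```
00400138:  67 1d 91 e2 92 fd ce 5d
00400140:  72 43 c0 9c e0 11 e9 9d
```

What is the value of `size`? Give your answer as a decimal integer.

`size` follows `reserved` (8 bytes), so it starts at byte offset 8 and occupies 2 bytes.
Bytes at offsets 8..9: 72 43.
Big-endian: lowest address holds the most-significant byte.
The bytes are already most-significant first: 0x7243.
0x7243 = 29251.

29251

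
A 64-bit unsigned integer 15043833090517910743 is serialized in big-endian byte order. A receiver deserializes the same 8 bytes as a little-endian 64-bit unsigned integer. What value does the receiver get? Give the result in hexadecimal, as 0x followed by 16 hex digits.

15043833090517910743 in 64-bit hexadecimal is 0xD0C66E7D7C9644D7.
Stored big-endian, the bytes at ascending addresses are D0 C6 6E 7D 7C 96 44 D7.
Read back as little-endian, the first byte is least significant, giving 0xD744967C7D6EC6D0.

0xD744967C7D6EC6D0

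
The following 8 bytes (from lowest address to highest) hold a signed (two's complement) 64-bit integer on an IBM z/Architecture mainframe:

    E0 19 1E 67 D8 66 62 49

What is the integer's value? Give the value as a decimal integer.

-2298772703434874295

Big-endian stores the most-significant byte at the lowest address.
The bytes are already most-significant first: 0xE0191E67D8666249.
Top bit is set, so as a signed 64-bit value this is 0xE0191E67D8666249 − 2^64 = -2298772703434874295.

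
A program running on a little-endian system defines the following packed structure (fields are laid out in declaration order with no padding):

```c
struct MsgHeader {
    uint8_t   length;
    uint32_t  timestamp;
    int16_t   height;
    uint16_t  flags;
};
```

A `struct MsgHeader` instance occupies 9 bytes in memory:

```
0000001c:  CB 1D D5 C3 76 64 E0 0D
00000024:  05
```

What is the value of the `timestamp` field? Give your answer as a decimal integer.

1992545565

`timestamp` follows `length` (1 byte), so it starts at byte offset 1 and occupies 4 bytes.
Bytes at offsets 1..4: 1D D5 C3 76.
In little-endian order the low byte comes first in memory.
Reassemble most-significant byte first: 76 C3 D5 1D → 0x76C3D51D.
0x76C3D51D = 1992545565.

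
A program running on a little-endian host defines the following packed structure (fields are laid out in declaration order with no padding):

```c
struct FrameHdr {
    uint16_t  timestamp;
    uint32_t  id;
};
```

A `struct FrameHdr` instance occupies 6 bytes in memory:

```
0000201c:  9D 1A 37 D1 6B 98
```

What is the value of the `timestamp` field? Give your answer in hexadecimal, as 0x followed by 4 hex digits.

0x1A9D

`timestamp` is the first field, at byte offset 0, occupying 2 bytes.
Bytes at offsets 0..1: 9D 1A.
In little-endian order the low byte comes first in memory.
Reassemble most-significant byte first: 1A 9D → 0x1A9D.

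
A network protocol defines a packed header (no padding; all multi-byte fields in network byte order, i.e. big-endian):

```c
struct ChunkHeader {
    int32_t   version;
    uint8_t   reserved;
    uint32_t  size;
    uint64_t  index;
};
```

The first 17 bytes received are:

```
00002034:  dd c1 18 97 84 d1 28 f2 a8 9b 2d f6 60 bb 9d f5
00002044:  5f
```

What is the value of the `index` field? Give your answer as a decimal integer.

11181864345155794271

`index` follows `version` (4 B), `reserved` (1 B), `size` (4 B), so it starts at offset 4 + 1 + 4 = 9 and occupies 8 bytes.
Bytes at offsets 9..16: 9B 2D F6 60 BB 9D F5 5F.
In big-endian order the high byte comes first in memory.
The bytes are already most-significant first: 0x9B2DF660BB9DF55F.
0x9B2DF660BB9DF55F = 11181864345155794271.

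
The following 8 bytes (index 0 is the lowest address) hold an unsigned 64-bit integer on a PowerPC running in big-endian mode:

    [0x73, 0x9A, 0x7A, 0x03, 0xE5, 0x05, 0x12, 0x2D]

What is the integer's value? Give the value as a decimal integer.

8330104617920959021

In big-endian order the high byte comes first in memory.
The bytes are already most-significant first: 0x739A7A03E505122D.
0x739A7A03E505122D = 8330104617920959021.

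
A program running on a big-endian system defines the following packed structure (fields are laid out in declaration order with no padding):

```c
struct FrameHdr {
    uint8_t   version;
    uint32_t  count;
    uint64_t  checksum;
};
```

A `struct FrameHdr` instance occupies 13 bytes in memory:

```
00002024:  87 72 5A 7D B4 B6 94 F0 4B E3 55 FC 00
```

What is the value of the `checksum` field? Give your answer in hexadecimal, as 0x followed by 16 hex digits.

`checksum` follows `version` (1 B), `count` (4 B), so it starts at offset 1 + 4 = 5 and occupies 8 bytes.
Bytes at offsets 5..12: B6 94 F0 4B E3 55 FC 00.
Big-endian: lowest address holds the most-significant byte.
The bytes are already most-significant first: 0xB694F04BE355FC00.

0xB694F04BE355FC00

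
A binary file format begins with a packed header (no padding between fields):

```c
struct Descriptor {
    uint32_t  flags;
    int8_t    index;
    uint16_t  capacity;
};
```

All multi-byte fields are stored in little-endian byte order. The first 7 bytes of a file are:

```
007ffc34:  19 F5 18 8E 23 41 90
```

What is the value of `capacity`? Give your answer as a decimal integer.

36929

`capacity` follows `flags` (4 B), `index` (1 B), so it starts at offset 4 + 1 = 5 and occupies 2 bytes.
Bytes at offsets 5..6: 41 90.
Little-endian: lowest address holds the least-significant byte.
Reassemble most-significant byte first: 90 41 → 0x9041.
0x9041 = 36929.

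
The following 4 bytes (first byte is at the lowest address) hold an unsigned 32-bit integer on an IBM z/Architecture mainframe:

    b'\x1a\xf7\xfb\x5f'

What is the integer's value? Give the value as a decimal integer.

452459359

Big-endian: lowest address holds the most-significant byte.
The bytes are already most-significant first: 0x1AF7FB5F.
0x1AF7FB5F = 452459359.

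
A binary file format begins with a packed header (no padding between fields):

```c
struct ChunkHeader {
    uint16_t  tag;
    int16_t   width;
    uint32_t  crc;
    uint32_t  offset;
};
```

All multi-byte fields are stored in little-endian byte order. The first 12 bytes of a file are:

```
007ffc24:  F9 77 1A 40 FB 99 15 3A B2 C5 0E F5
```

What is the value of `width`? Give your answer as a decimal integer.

`width` follows `tag` (2 bytes), so it starts at byte offset 2 and occupies 2 bytes.
Bytes at offsets 2..3: 1A 40.
Little-endian: lowest address holds the least-significant byte.
Reassemble most-significant byte first: 40 1A → 0x401A.
0x401A = 16410.

16410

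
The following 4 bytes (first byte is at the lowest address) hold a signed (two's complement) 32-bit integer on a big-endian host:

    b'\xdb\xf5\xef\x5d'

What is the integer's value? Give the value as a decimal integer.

-604639395

Big-endian: lowest address holds the most-significant byte.
The bytes are already most-significant first: 0xDBF5EF5D.
Top bit is set, so as a signed 32-bit value this is 0xDBF5EF5D − 2^32 = -604639395.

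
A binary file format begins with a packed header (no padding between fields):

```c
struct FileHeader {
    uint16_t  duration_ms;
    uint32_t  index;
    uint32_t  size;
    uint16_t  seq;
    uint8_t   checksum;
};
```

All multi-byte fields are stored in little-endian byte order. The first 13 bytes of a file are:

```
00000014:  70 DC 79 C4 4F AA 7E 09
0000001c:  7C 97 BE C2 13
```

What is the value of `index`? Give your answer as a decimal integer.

2857354361

`index` follows `duration_ms` (2 bytes), so it starts at byte offset 2 and occupies 4 bytes.
Bytes at offsets 2..5: 79 C4 4F AA.
Little-endian stores the least-significant byte at the lowest address.
Reassemble most-significant byte first: AA 4F C4 79 → 0xAA4FC479.
0xAA4FC479 = 2857354361.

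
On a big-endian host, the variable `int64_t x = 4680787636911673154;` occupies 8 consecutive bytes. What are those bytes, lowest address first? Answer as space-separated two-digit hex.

4680787636911673154 in hexadecimal, padded to 64 bits, is 0x40F57F8E4F290F42.
Split into bytes (most-significant first): 40 F5 7F 8E 4F 29 0F 42.
Big-endian: lowest address holds the most-significant byte.
So the memory order matches the most-significant-first order: 40 F5 7F 8E 4F 29 0F 42.

40 F5 7F 8E 4F 29 0F 42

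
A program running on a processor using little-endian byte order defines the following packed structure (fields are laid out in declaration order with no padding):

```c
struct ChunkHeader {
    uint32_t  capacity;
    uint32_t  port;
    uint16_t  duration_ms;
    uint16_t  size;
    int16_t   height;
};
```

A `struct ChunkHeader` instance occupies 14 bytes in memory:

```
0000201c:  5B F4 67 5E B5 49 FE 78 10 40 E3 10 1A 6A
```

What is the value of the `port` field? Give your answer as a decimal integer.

`port` follows `capacity` (4 bytes), so it starts at byte offset 4 and occupies 4 bytes.
Bytes at offsets 4..7: B5 49 FE 78.
Little-endian: lowest address holds the least-significant byte.
Reassemble most-significant byte first: 78 FE 49 B5 → 0x78FE49B5.
0x78FE49B5 = 2029930933.

2029930933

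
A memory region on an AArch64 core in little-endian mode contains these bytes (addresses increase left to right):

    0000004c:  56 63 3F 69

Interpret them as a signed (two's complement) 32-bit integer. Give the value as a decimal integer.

1765761878

In little-endian order the low byte comes first in memory.
Reassemble most-significant byte first: 69 3F 63 56 → 0x693F6356.
0x693F6356 = 1765761878.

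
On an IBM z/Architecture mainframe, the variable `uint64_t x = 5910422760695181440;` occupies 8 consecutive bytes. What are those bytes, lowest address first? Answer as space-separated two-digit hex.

52 06 0A 2F A3 9E B0 80

5910422760695181440 in hexadecimal, padded to 64 bits, is 0x52060A2FA39EB080.
Split into bytes (most-significant first): 52 06 0A 2F A3 9E B0 80.
In big-endian order the high byte comes first in memory.
So the memory order matches the most-significant-first order: 52 06 0A 2F A3 9E B0 80.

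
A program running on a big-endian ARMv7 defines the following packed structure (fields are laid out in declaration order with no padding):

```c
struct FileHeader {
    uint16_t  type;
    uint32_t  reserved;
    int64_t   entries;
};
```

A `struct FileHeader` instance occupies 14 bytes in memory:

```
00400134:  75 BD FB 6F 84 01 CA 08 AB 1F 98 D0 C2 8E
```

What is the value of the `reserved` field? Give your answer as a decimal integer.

4218389505

`reserved` follows `type` (2 bytes), so it starts at byte offset 2 and occupies 4 bytes.
Bytes at offsets 2..5: FB 6F 84 01.
In big-endian order the high byte comes first in memory.
The bytes are already most-significant first: 0xFB6F8401.
0xFB6F8401 = 4218389505.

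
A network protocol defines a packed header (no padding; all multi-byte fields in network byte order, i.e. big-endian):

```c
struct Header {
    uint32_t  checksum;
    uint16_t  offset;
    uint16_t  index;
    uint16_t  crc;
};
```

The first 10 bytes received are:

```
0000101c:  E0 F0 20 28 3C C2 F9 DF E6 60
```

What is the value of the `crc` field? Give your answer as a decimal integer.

58976

`crc` follows `checksum` (4 B), `offset` (2 B), `index` (2 B), so it starts at offset 4 + 2 + 2 = 8 and occupies 2 bytes.
Bytes at offsets 8..9: E6 60.
Big-endian: lowest address holds the most-significant byte.
The bytes are already most-significant first: 0xE660.
0xE660 = 58976.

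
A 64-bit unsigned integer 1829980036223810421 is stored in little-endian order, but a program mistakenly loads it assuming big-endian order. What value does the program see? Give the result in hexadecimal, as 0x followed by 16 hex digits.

0x753B2DB525656519

1829980036223810421 in 64-bit hexadecimal is 0x19656525B52D3B75.
Stored little-endian, the bytes at ascending addresses are 75 3B 2D B5 25 65 65 19.
Read back as big-endian, the last byte is least significant, giving 0x753B2DB525656519.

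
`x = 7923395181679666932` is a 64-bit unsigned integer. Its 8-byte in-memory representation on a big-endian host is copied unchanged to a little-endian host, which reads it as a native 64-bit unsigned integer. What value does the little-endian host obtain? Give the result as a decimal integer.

17646807668700869997

7923395181679666932 in 64-bit hexadecimal is 0x6DF58DF0130EE6F4.
Stored big-endian, the bytes at ascending addresses are 6D F5 8D F0 13 0E E6 F4.
Read back as little-endian, the first byte is least significant, giving 0xF4E60E13F08DF56D.
0xF4E60E13F08DF56D = 17646807668700869997.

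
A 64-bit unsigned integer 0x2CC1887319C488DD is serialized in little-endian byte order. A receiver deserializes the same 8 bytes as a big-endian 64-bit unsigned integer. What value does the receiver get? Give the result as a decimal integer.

15963224492806291756

Stored little-endian, the bytes at ascending addresses are DD 88 C4 19 73 88 C1 2C.
Read back as big-endian, the last byte is least significant, giving 0xDD88C4197388C12C.
0xDD88C4197388C12C = 15963224492806291756.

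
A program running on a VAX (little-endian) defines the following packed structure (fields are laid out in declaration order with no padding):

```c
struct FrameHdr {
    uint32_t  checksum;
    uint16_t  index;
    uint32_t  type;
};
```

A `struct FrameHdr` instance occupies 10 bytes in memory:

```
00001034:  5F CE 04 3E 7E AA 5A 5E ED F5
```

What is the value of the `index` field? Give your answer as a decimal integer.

43646

`index` follows `checksum` (4 bytes), so it starts at byte offset 4 and occupies 2 bytes.
Bytes at offsets 4..5: 7E AA.
Little-endian: lowest address holds the least-significant byte.
Reassemble most-significant byte first: AA 7E → 0xAA7E.
0xAA7E = 43646.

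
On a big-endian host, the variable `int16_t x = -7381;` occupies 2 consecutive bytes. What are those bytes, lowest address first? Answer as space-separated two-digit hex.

Two's complement of -7381 in 16 bits: 7381 = 0x1CD5; invert → 0xE32A; add 1 → 0xE32B.
Split into bytes (most-significant first): E3 2B.
In big-endian order the high byte comes first in memory.
So the memory order matches the most-significant-first order: E3 2B.

E3 2B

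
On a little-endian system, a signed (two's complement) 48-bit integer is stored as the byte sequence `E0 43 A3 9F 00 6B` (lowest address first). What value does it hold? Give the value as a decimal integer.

117650422449120

In little-endian order the low byte comes first in memory.
Reassemble most-significant byte first: 6B 00 9F A3 43 E0 → 0x6B009FA343E0.
0x6B009FA343E0 = 117650422449120.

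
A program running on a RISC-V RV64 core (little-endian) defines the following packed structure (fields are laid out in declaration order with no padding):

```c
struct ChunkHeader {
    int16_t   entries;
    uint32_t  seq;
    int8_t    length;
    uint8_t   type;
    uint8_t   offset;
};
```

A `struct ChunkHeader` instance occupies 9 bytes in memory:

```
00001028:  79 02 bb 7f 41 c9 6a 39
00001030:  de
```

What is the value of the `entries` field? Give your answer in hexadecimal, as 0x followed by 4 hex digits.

0x0279

`entries` is the first field, at byte offset 0, occupying 2 bytes.
Bytes at offsets 0..1: 79 02.
In little-endian order the low byte comes first in memory.
Reassemble most-significant byte first: 02 79 → 0x0279.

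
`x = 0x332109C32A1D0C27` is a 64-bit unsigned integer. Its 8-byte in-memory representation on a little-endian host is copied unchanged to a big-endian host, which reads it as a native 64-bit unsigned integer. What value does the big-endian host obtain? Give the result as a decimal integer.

Stored little-endian, the bytes at ascending addresses are 27 0C 1D 2A C3 09 21 33.
Read back as big-endian, the last byte is least significant, giving 0x270C1D2AC3092133.
0x270C1D2AC3092133 = 2813655936697704755.

2813655936697704755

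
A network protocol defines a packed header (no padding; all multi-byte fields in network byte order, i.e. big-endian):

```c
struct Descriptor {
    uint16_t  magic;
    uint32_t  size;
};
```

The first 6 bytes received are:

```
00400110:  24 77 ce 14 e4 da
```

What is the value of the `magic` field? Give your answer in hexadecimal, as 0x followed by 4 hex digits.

`magic` is the first field, at byte offset 0, occupying 2 bytes.
Bytes at offsets 0..1: 24 77.
In big-endian order the high byte comes first in memory.
The bytes are already most-significant first: 0x2477.

0x2477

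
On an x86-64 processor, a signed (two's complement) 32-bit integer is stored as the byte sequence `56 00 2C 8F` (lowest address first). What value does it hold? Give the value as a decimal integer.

-1892941738

Little-endian: lowest address holds the least-significant byte.
Reassemble most-significant byte first: 8F 2C 00 56 → 0x8F2C0056.
Top bit is set, so as a signed 32-bit value this is 0x8F2C0056 − 2^32 = -1892941738.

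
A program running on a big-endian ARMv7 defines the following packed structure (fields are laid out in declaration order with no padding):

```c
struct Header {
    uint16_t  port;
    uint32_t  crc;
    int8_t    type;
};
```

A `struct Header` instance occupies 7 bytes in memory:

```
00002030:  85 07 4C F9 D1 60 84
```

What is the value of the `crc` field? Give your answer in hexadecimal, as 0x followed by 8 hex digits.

0x4CF9D160

`crc` follows `port` (2 bytes), so it starts at byte offset 2 and occupies 4 bytes.
Bytes at offsets 2..5: 4C F9 D1 60.
In big-endian order the high byte comes first in memory.
The bytes are already most-significant first: 0x4CF9D160.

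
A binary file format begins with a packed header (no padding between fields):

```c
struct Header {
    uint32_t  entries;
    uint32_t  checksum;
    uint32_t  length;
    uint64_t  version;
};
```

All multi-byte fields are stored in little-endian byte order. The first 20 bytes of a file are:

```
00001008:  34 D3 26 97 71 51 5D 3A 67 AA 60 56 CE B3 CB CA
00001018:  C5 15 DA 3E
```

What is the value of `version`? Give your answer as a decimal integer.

`version` follows `entries` (4 B), `checksum` (4 B), `length` (4 B), so it starts at offset 4 + 4 + 4 = 12 and occupies 8 bytes.
Bytes at offsets 12..19: CE B3 CB CA C5 15 DA 3E.
Little-endian stores the least-significant byte at the lowest address.
Reassemble most-significant byte first: 3E DA 15 C5 CA CB B3 CE → 0x3EDA15C5CACBB3CE.
0x3EDA15C5CACBB3CE = 4528956314529543118.

4528956314529543118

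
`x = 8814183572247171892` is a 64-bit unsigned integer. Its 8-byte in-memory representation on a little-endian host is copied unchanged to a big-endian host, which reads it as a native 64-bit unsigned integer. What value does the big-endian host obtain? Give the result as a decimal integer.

8814183572247171892 in 64-bit hexadecimal is 0x7A52454268E05334.
Stored little-endian, the bytes at ascending addresses are 34 53 E0 68 42 45 52 7A.
Read back as big-endian, the last byte is least significant, giving 0x3453E0684245527A.
0x3453E0684245527A = 3770604051432297082.

3770604051432297082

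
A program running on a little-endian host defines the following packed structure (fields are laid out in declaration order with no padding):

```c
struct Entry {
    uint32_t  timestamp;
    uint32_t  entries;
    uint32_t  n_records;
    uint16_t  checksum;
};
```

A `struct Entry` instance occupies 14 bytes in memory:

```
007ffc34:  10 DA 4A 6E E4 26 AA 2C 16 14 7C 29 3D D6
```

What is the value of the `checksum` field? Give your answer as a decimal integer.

`checksum` follows `timestamp` (4 B), `entries` (4 B), `n_records` (4 B), so it starts at offset 4 + 4 + 4 = 12 and occupies 2 bytes.
Bytes at offsets 12..13: 3D D6.
In little-endian order the low byte comes first in memory.
Reassemble most-significant byte first: D6 3D → 0xD63D.
0xD63D = 54845.

54845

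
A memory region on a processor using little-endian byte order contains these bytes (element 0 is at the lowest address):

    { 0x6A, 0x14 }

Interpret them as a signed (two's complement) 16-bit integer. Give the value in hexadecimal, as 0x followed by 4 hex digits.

0x146A

Little-endian: lowest address holds the least-significant byte.
Reassemble most-significant byte first: 14 6A → 0x146A.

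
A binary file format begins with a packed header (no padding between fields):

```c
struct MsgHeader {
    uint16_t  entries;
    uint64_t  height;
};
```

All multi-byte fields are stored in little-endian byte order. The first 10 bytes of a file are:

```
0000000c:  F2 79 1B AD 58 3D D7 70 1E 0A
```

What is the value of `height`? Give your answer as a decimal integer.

`height` follows `entries` (2 bytes), so it starts at byte offset 2 and occupies 8 bytes.
Bytes at offsets 2..9: 1B AD 58 3D D7 70 1E 0A.
Little-endian: lowest address holds the least-significant byte.
Reassemble most-significant byte first: 0A 1E 70 D7 3D 58 AD 1B → 0x0A1E70D73D58AD1B.
0x0A1E70D73D58AD1B = 729144259430100251.

729144259430100251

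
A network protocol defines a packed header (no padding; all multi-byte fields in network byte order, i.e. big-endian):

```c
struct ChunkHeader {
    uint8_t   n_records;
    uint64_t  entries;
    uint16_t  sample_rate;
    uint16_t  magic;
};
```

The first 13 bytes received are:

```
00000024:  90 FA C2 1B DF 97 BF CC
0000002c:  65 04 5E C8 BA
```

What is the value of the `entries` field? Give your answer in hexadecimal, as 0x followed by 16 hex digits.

0xFAC21BDF97BFCC65

`entries` follows `n_records` (1 byte), so it starts at byte offset 1 and occupies 8 bytes.
Bytes at offsets 1..8: FA C2 1B DF 97 BF CC 65.
Big-endian stores the most-significant byte at the lowest address.
The bytes are already most-significant first: 0xFAC21BDF97BFCC65.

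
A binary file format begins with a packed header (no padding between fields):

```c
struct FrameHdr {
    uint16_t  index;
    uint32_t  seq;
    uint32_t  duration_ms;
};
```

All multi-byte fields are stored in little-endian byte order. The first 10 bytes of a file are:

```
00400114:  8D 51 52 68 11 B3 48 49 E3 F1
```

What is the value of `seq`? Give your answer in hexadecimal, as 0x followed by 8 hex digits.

`seq` follows `index` (2 bytes), so it starts at byte offset 2 and occupies 4 bytes.
Bytes at offsets 2..5: 52 68 11 B3.
Little-endian stores the least-significant byte at the lowest address.
Reassemble most-significant byte first: B3 11 68 52 → 0xB3116852.

0xB3116852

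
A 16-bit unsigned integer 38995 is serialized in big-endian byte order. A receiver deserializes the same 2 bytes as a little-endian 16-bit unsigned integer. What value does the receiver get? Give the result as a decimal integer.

38995 in 16-bit hexadecimal is 0x9853.
Stored big-endian, the bytes at ascending addresses are 98 53.
Read back as little-endian, the first byte is least significant, giving 0x5398.
0x5398 = 21400.

21400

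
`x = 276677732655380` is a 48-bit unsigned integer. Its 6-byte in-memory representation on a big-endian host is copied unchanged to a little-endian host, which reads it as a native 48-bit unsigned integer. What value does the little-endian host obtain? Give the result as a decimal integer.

22960761840635

276677732655380 in 48-bit hexadecimal is 0xFBA30DF8E114.
Stored big-endian, the bytes at ascending addresses are FB A3 0D F8 E1 14.
Read back as little-endian, the first byte is least significant, giving 0x14E1F80DA3FB.
0x14E1F80DA3FB = 22960761840635.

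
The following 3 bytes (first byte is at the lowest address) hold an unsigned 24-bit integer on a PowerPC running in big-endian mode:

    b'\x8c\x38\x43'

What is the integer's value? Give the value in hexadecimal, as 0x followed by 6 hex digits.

0x8C3843

Big-endian stores the most-significant byte at the lowest address.
The bytes are already most-significant first: 0x8C3843.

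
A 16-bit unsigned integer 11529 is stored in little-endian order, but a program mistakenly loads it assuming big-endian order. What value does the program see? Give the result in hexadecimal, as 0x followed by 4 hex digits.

11529 in 16-bit hexadecimal is 0x2D09.
Stored little-endian, the bytes at ascending addresses are 09 2D.
Read back as big-endian, the last byte is least significant, giving 0x092D.

0x092D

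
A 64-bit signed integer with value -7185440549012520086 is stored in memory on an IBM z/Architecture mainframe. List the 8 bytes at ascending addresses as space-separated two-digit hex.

Two's complement of -7185440549012520086 in 64 bits: 7185440549012520086 = 0x63B7D01BF6943C96; invert → 0x9C482FE4096BC369; add 1 → 0x9C482FE4096BC36A.
Split into bytes (most-significant first): 9C 48 2F E4 09 6B C3 6A.
Big-endian stores the most-significant byte at the lowest address.
So the memory order matches the most-significant-first order: 9C 48 2F E4 09 6B C3 6A.

9C 48 2F E4 09 6B C3 6A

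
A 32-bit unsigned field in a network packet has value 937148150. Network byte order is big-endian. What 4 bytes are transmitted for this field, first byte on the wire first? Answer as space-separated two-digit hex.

937148150 in hexadecimal, padded to 32 bits, is 0x37DBBEF6.
Split into bytes (most-significant first): 37 DB BE F6.
In big-endian order the high byte comes first in memory.
So the memory order matches the most-significant-first order: 37 DB BE F6.

37 DB BE F6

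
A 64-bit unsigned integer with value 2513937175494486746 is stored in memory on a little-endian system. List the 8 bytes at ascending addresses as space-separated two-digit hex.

2513937175494486746 in hexadecimal, padded to 64 bits, is 0x22E34C8AACFF6ADA.
Split into bytes (most-significant first): 22 E3 4C 8A AC FF 6A DA.
In little-endian order the low byte comes first in memory.
So at ascending addresses the bytes are DA 6A FF AC 8A 4C E3 22.

DA 6A FF AC 8A 4C E3 22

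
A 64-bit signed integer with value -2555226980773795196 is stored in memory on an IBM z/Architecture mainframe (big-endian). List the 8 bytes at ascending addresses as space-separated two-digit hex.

DC 8A 02 99 62 7B EA 84

Two's complement of -2555226980773795196 in 64 bits: 2555226980773795196 = 0x2375FD669D84157C; invert → 0xDC8A0299627BEA83; add 1 → 0xDC8A0299627BEA84.
Split into bytes (most-significant first): DC 8A 02 99 62 7B EA 84.
Big-endian: lowest address holds the most-significant byte.
So the memory order matches the most-significant-first order: DC 8A 02 99 62 7B EA 84.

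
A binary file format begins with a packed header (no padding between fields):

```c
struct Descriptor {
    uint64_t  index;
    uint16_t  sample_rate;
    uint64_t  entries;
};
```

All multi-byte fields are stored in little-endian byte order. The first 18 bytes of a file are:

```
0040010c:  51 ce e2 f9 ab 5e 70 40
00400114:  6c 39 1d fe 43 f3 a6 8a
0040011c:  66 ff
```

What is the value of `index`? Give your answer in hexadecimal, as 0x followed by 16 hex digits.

`index` is the first field, at byte offset 0, occupying 8 bytes.
Bytes at offsets 0..7: 51 CE E2 F9 AB 5E 70 40.
Little-endian stores the least-significant byte at the lowest address.
Reassemble most-significant byte first: 40 70 5E AB F9 E2 CE 51 → 0x40705EABF9E2CE51.

0x40705EABF9E2CE51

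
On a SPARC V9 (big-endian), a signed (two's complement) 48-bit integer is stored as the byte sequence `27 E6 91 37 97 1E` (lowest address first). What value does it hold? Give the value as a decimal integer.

Big-endian: lowest address holds the most-significant byte.
The bytes are already most-significant first: 0x27E69137971E.
0x27E69137971E = 43871232300830.

43871232300830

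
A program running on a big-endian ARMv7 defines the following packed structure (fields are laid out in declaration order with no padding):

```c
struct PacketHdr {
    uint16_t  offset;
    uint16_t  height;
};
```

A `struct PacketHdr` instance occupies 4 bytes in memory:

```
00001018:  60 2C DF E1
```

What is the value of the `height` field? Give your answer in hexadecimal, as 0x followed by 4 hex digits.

`height` follows `offset` (2 bytes), so it starts at byte offset 2 and occupies 2 bytes.
Bytes at offsets 2..3: DF E1.
Big-endian: lowest address holds the most-significant byte.
The bytes are already most-significant first: 0xDFE1.

0xDFE1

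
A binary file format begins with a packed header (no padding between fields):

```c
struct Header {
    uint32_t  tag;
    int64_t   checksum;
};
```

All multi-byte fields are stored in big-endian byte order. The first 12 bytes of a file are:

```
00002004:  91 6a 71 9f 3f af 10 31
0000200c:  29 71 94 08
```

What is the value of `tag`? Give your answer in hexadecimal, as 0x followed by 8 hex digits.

`tag` is the first field, at byte offset 0, occupying 4 bytes.
Bytes at offsets 0..3: 91 6A 71 9F.
In big-endian order the high byte comes first in memory.
The bytes are already most-significant first: 0x916A719F.

0x916A719F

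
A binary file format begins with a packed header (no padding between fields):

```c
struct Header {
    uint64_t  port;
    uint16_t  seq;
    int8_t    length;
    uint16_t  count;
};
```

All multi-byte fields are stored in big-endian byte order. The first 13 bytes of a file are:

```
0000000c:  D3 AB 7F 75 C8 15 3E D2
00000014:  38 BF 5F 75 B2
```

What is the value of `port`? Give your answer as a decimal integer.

`port` is the first field, at byte offset 0, occupying 8 bytes.
Bytes at offsets 0..7: D3 AB 7F 75 C8 15 3E D2.
In big-endian order the high byte comes first in memory.
The bytes are already most-significant first: 0xD3AB7F75C8153ED2.
0xD3AB7F75C8153ED2 = 15252424706865053394.

15252424706865053394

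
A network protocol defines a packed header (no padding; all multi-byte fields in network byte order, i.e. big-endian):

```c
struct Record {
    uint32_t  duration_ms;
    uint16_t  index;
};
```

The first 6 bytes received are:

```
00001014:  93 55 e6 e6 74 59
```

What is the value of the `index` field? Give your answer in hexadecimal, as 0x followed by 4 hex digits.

`index` follows `duration_ms` (4 bytes), so it starts at byte offset 4 and occupies 2 bytes.
Bytes at offsets 4..5: 74 59.
Big-endian: lowest address holds the most-significant byte.
The bytes are already most-significant first: 0x7459.

0x7459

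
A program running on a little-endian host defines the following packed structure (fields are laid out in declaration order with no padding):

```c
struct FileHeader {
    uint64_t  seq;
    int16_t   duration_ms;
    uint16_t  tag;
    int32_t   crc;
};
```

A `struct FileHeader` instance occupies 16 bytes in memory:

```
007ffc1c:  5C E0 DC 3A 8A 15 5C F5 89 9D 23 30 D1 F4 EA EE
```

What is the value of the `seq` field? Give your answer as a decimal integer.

`seq` is the first field, at byte offset 0, occupying 8 bytes.
Bytes at offsets 0..7: 5C E0 DC 3A 8A 15 5C F5.
Little-endian stores the least-significant byte at the lowest address.
Reassemble most-significant byte first: F5 5C 15 8A 3A DC E0 5C → 0xF55C158A3ADCE05C.
0xF55C158A3ADCE05C = 17680029920586948700.

17680029920586948700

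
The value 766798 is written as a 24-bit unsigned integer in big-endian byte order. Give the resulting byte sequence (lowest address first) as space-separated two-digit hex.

766798 in hexadecimal, padded to 24 bits, is 0x0BB34E.
Split into bytes (most-significant first): 0B B3 4E.
Big-endian stores the most-significant byte at the lowest address.
So the memory order matches the most-significant-first order: 0B B3 4E.

0B B3 4E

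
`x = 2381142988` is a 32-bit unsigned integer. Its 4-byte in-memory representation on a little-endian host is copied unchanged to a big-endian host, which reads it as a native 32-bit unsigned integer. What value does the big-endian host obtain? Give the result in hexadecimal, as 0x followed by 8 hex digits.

0xCC5BED8D

2381142988 in 32-bit hexadecimal is 0x8DED5BCC.
Stored little-endian, the bytes at ascending addresses are CC 5B ED 8D.
Read back as big-endian, the last byte is least significant, giving 0xCC5BED8D.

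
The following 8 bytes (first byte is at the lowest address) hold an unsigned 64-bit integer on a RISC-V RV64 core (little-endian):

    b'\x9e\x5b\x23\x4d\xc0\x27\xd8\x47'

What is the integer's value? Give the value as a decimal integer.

In little-endian order the low byte comes first in memory.
Reassemble most-significant byte first: 47 D8 27 C0 4D 23 5B 9E → 0x47D827C04D235B9E.
0x47D827C04D235B9E = 5176931478543752094.

5176931478543752094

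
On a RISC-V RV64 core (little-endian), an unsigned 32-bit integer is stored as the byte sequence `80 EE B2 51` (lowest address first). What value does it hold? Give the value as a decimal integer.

In little-endian order the low byte comes first in memory.
Reassemble most-significant byte first: 51 B2 EE 80 → 0x51B2EE80.
0x51B2EE80 = 1370680960.

1370680960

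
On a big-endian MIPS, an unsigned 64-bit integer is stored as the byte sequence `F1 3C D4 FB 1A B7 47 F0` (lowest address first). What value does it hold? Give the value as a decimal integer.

17383002836693370864

In big-endian order the high byte comes first in memory.
The bytes are already most-significant first: 0xF13CD4FB1AB747F0.
0xF13CD4FB1AB747F0 = 17383002836693370864.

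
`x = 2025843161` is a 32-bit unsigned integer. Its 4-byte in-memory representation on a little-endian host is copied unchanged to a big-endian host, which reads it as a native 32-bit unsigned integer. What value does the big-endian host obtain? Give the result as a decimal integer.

3655974776

2025843161 in 32-bit hexadecimal is 0x78BFE9D9.
Stored little-endian, the bytes at ascending addresses are D9 E9 BF 78.
Read back as big-endian, the last byte is least significant, giving 0xD9E9BF78.
0xD9E9BF78 = 3655974776.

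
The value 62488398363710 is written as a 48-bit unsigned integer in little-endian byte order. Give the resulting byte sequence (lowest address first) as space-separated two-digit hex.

3E 7C C9 36 D5 38

62488398363710 in hexadecimal, padded to 48 bits, is 0x38D536C97C3E.
Split into bytes (most-significant first): 38 D5 36 C9 7C 3E.
Little-endian: lowest address holds the least-significant byte.
So at ascending addresses the bytes are 3E 7C C9 36 D5 38.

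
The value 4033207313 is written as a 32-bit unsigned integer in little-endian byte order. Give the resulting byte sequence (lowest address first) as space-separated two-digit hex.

11 DC 65 F0

4033207313 in hexadecimal, padded to 32 bits, is 0xF065DC11.
Split into bytes (most-significant first): F0 65 DC 11.
In little-endian order the low byte comes first in memory.
So at ascending addresses the bytes are 11 DC 65 F0.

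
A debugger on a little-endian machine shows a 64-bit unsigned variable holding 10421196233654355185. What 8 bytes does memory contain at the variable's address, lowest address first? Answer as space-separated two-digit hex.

F1 44 9B B9 C2 86 9F 90

10421196233654355185 in hexadecimal, padded to 64 bits, is 0x909F86C2B99B44F1.
Split into bytes (most-significant first): 90 9F 86 C2 B9 9B 44 F1.
Little-endian stores the least-significant byte at the lowest address.
So at ascending addresses the bytes are F1 44 9B B9 C2 86 9F 90.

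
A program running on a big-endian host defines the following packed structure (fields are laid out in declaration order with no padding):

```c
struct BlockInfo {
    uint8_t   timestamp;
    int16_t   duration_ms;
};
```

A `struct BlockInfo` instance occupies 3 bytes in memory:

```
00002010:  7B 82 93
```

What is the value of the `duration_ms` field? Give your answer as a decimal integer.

`duration_ms` follows `timestamp` (1 byte), so it starts at byte offset 1 and occupies 2 bytes.
Bytes at offsets 1..2: 82 93.
Big-endian stores the most-significant byte at the lowest address.
The bytes are already most-significant first: 0x8293.
Top bit is set, so as a signed 16-bit value this is 0x8293 − 2^16 = -32109.

-32109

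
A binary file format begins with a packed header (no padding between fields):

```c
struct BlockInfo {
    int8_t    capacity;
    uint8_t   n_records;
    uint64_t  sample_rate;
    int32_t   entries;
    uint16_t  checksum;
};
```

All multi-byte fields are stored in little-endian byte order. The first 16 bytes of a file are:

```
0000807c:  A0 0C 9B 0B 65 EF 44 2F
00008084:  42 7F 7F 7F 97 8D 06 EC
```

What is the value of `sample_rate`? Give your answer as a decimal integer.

`sample_rate` follows `capacity` (1 B), `n_records` (1 B), so it starts at offset 1 + 1 = 2 and occupies 8 bytes.
Bytes at offsets 2..9: 9B 0B 65 EF 44 2F 42 7F.
Little-endian: lowest address holds the least-significant byte.
Reassemble most-significant byte first: 7F 42 2F 44 EF 65 0B 9B → 0x7F422F44EF650B9B.
0x7F422F44EF650B9B = 9169943764400409499.

9169943764400409499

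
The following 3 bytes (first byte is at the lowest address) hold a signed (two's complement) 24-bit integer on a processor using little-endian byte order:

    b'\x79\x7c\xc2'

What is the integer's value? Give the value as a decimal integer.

Little-endian: lowest address holds the least-significant byte.
Reassemble most-significant byte first: C2 7C 79 → 0xC27C79.
Top bit is set, so as a signed 24-bit value this is 0xC27C79 − 2^24 = -4031367.

-4031367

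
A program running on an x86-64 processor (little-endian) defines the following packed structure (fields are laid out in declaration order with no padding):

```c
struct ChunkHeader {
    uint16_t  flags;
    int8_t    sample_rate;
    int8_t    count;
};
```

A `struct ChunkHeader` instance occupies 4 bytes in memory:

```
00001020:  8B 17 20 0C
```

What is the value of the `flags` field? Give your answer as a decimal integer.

`flags` is the first field, at byte offset 0, occupying 2 bytes.
Bytes at offsets 0..1: 8B 17.
In little-endian order the low byte comes first in memory.
Reassemble most-significant byte first: 17 8B → 0x178B.
0x178B = 6027.

6027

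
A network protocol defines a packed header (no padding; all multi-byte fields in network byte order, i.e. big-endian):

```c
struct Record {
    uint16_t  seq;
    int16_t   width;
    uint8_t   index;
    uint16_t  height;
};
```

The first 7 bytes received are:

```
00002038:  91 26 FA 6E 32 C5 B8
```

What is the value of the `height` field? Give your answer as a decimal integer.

50616

`height` follows `seq` (2 B), `width` (2 B), `index` (1 B), so it starts at offset 2 + 2 + 1 = 5 and occupies 2 bytes.
Bytes at offsets 5..6: C5 B8.
In big-endian order the high byte comes first in memory.
The bytes are already most-significant first: 0xC5B8.
0xC5B8 = 50616.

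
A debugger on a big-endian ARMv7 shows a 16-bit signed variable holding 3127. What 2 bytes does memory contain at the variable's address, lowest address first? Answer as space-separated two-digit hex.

0C 37

3127 in hexadecimal, padded to 16 bits, is 0x0C37.
Split into bytes (most-significant first): 0C 37.
Big-endian: lowest address holds the most-significant byte.
So the memory order matches the most-significant-first order: 0C 37.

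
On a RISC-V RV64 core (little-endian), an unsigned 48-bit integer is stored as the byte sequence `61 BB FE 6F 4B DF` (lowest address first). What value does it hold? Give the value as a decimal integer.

Little-endian stores the least-significant byte at the lowest address.
Reassemble most-significant byte first: DF 4B 6F FE BB 61 → 0xDF4B6FFEBB61.
0xDF4B6FFEBB61 = 245515094506337.

245515094506337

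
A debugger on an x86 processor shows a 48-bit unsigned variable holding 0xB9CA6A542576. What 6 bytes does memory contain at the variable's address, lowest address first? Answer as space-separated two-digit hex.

76 25 54 6A CA B9

Split into bytes (most-significant first): B9 CA 6A 54 25 76.
In little-endian order the low byte comes first in memory.
So at ascending addresses the bytes are 76 25 54 6A CA B9.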